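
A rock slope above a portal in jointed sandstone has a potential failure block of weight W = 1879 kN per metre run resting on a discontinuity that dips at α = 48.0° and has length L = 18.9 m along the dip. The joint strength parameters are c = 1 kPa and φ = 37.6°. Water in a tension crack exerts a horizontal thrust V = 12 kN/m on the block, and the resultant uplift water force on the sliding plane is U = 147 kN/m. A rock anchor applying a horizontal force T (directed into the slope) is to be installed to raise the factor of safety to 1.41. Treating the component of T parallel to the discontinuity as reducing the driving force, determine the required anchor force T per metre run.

Resolving forces along and normal to the sliding plane, with the horizontal anchor force T adding T·sinα to the effective normal force and T·cosα acting up the plane against the driving force:
FS = [cL + (W cosα − U − V sinα + T sinα) tanφ] / [W sinα + V cosα − T cosα]
Without the anchor: N' = 1101.4 kN/m, driving T_d = 1404.4 kN/m, resisting R = 1·18.9 + 1101.4·tan37.6° = 867.1 kN/m, FS = 0.62.
Setting FS = 1.41 and solving for T:
1.41·(1404.4 − T cos48.0°) = 867.1 + T sin48.0°·tan37.6°
T·(sin48.0°·tan37.6° + 1.41·cos48.0°) = 1.41·1404.4 − 867.1
T·(0.7431·0.7701 + 1.41·0.6691) = 1980.2 − 867.1 = 1113.1
T·1.5158 = 1113.1
T = 734.4 kN/m

T = 734 kN/m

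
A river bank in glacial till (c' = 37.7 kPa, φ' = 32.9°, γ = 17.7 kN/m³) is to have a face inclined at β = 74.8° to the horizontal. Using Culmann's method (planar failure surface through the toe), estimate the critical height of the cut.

H_c = 27.00 m

Culmann's analysis gives the critical failure plane at α_cr = (β + φ')/2 = (74.8 + 32.9)/2 = 53.8°, and the critical height
H_c = (4c'/γ) · sinβ cosφ' / [1 − cos(β − φ')]
    = (4·37.7/17.7) · sin74.8°·cos32.9° / [1 − cos(41.9°)]
    = 8.520 · 0.9650·0.8396 / [1 − 0.7443]
    = 8.520 · 0.8102 / 0.2557
    = 27.00 m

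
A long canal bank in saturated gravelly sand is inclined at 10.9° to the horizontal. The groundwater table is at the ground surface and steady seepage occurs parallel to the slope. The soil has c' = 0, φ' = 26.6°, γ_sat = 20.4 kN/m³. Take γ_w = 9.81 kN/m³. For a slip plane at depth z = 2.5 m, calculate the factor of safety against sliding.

With seepage parallel to the slope and the water table at the surface, the effective normal stress on the slip plane uses the buoyant unit weight γ' = γ_sat − γ_w while the driving shear stress uses γ_sat:
FS = [c' + γ' z cos²β tanφ'] / [γ_sat z sinβ cosβ]
(For c' = 0 this reduces to FS = (γ'/γ_sat)·tanφ'/tanβ.)
γ' = 20.4 − 9.81 = 10.59 kN/m³
Numerator = 0.0 + 10.59·2.5·cos²10.9°·tan26.6° = 0.0 + 10.59·2.5·0.9642·0.5008 = 12.784 kPa
Denominator = 20.4·2.5·sin10.9°·cos10.9° = 20.4·2.5·0.1891·0.9820 = 9.470 kPa
FS = 12.784 / 9.470 = 1.350

FS = 1.35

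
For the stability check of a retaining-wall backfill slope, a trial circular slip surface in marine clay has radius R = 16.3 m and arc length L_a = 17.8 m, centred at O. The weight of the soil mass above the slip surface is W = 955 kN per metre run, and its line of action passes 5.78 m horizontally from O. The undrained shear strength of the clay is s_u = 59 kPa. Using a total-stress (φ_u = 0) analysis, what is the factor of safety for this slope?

Taking moments about the centre O, the resisting moment is provided by the undrained shear strength acting along the arc:
M_R = s_u·L_a·R = 59·17.80·16.3 = 17118.3 kN·m/m
M_D = W·d = 955·5.78 = 5519.9 kN·m/m
FS = M_R / M_D = 17118.3 / 5519.9 = 3.101

FS = 3.10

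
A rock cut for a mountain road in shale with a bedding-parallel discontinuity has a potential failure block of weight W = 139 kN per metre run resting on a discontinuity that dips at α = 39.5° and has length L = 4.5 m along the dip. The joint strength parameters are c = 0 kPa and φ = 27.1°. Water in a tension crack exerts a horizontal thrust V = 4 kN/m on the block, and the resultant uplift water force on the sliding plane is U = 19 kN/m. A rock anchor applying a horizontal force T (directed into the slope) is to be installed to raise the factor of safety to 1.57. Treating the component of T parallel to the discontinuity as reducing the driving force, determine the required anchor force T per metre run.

T = 65 kN/m

Resolving forces along and normal to the sliding plane, with the horizontal anchor force T adding T·sinα to the effective normal force and T·cosα acting up the plane against the driving force:
FS = [cL + (W cosα − U − V sinα + T sinα) tanφ] / [W sinα + V cosα − T cosα]
Without the anchor: N' = 85.7 kN/m, driving T_d = 91.5 kN/m, resisting R = 0·4.5 + 85.7·tan27.1° = 43.9 kN/m, FS = 0.48.
Setting FS = 1.57 and solving for T:
1.57·(91.5 − T cos39.5°) = 43.9 + T sin39.5°·tan27.1°
T·(sin39.5°·tan27.1° + 1.57·cos39.5°) = 1.57·91.5 − 43.9
T·(0.6361·0.5117 + 1.57·0.7716) = 143.7 − 43.9 = 99.8
T·1.5369 = 99.8
T = 64.9 kN/m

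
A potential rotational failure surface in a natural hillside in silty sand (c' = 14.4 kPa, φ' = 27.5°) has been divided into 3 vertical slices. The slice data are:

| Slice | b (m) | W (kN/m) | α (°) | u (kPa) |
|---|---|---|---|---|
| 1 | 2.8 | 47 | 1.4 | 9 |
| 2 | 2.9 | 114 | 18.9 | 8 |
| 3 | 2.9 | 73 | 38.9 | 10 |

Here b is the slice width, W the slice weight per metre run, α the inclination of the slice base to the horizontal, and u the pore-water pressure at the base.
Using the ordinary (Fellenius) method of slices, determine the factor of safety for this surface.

FS = 2.42

Ordinary method of slices: FS = Σ[c'·Δl_i + (W_i cosα_i − u_i·Δl_i)·tanφ'] / Σ W_i sinα_i, with Δl_i = b_i / cosα_i.
Slice 1: Δl = 2.8/cos1.4° = 2.801 m; N'_1 = 47·cos1.4° − 9·2.801 = 21.8; c'Δl = 40.33; W sinα = 1.1
Slice 2: Δl = 2.9/cos18.9° = 3.065 m; N'_2 = 114·cos18.9° − 8·3.065 = 83.3; c'Δl = 44.14; W sinα = 36.9
Slice 3: Δl = 2.9/cos38.9° = 3.726 m; N'_3 = 73·cos38.9° − 10·3.726 = 19.5; c'Δl = 53.66; W sinα = 45.8
Σc'Δl = 138.1 kN/m; ΣN' = 124.7 kN/m; ΣW sinα = 83.9 kN/m
Resisting = 138.1 + 124.7·tan27.5° = 138.1 + 64.9 = 203.0 kN/m
FS = 203.0 / 83.9 = 2.419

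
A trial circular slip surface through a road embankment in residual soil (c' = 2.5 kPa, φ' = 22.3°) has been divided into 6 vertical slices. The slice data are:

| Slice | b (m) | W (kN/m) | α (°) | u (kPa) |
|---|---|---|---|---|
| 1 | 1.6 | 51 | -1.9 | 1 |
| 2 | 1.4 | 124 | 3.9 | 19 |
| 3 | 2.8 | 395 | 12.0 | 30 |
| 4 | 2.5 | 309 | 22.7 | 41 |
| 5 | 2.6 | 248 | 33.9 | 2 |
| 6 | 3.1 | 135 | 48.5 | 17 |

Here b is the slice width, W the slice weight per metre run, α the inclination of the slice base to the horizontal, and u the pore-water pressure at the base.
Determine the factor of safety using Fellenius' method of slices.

FS = 0.85

Ordinary method of slices: FS = Σ[c'·Δl_i + (W_i cosα_i − u_i·Δl_i)·tanφ'] / Σ W_i sinα_i, with Δl_i = b_i / cosα_i.
Slice 1: Δl = 1.6/cos(-1.9°) = 1.601 m; N'_1 = 51·cos(-1.9°) − 1·1.601 = 49.4; c'Δl = 4.00; W sinα = -1.7
Slice 2: Δl = 1.4/cos3.9° = 1.403 m; N'_2 = 124·cos3.9° − 19·1.403 = 97.1; c'Δl = 3.51; W sinα = 8.4
Slice 3: Δl = 2.8/cos12.0° = 2.863 m; N'_3 = 395·cos12.0° − 30·2.863 = 300.5; c'Δl = 7.16; W sinα = 82.1
Slice 4: Δl = 2.5/cos22.7° = 2.710 m; N'_4 = 309·cos22.7° − 41·2.710 = 174.0; c'Δl = 6.77; W sinα = 119.2
Slice 5: Δl = 2.6/cos33.9° = 3.132 m; N'_5 = 248·cos33.9° − 2·3.132 = 199.6; c'Δl = 7.83; W sinα = 138.3
Slice 6: Δl = 3.1/cos48.5° = 4.678 m; N'_6 = 135·cos48.5° − 17·4.678 = 9.9; c'Δl = 11.70; W sinα = 101.1
Σc'Δl = 41.0 kN/m; ΣN' = 830.4 kN/m; ΣW sinα = 447.5 kN/m
Resisting = 41.0 + 830.4·tan22.3° = 41.0 + 340.6 = 381.5 kN/m
FS = 381.5 / 447.5 = 0.852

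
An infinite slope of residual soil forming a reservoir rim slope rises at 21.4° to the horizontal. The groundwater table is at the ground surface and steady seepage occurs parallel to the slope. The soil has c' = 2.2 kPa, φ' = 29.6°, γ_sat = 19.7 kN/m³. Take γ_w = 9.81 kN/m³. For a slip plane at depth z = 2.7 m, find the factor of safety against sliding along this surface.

FS = 0.85

With seepage parallel to the slope and the water table at the surface, the effective normal stress on the slip plane uses the buoyant unit weight γ' = γ_sat − γ_w while the driving shear stress uses γ_sat:
FS = [c' + γ' z cos²β tanφ'] / [γ_sat z sinβ cosβ]
γ' = 19.7 − 9.81 = 9.89 kN/m³
Numerator = 2.2 + 9.89·2.7·cos²21.4°·tan29.6° = 2.2 + 9.89·2.7·0.8669·0.5681 = 15.350 kPa
Denominator = 19.7·2.7·sin21.4°·cos21.4° = 19.7·2.7·0.3649·0.9311 = 18.070 kPa
FS = 15.350 / 18.070 = 0.849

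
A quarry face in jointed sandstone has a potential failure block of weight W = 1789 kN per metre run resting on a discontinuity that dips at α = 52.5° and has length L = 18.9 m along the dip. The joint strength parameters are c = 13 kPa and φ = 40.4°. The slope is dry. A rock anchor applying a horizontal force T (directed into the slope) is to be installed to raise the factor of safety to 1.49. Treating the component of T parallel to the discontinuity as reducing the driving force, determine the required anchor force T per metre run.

Resolving forces along and normal to the sliding plane, with the horizontal anchor force T adding T·sinα to the effective normal force and T·cosα acting up the plane against the driving force:
FS = [cL + (W cosα + T sinα) tanφ] / [W sinα − T cosα]
Without the anchor: N' = 1089.1 kN/m, driving T_d = 1419.3 kN/m, resisting R = 13·18.9 + 1089.1·tan40.4° = 1172.6 kN/m, FS = 0.83.
Setting FS = 1.49 and solving for T:
1.49·(1419.3 − T cos52.5°) = 1172.6 + T sin52.5°·tan40.4°
T·(sin52.5°·tan40.4° + 1.49·cos52.5°) = 1.49·1419.3 − 1172.6
T·(0.7934·0.8511 + 1.49·0.6088) = 2114.8 − 1172.6 = 942.2
T·1.5823 = 942.2
T = 595.5 kN/m

T = 595 kN/m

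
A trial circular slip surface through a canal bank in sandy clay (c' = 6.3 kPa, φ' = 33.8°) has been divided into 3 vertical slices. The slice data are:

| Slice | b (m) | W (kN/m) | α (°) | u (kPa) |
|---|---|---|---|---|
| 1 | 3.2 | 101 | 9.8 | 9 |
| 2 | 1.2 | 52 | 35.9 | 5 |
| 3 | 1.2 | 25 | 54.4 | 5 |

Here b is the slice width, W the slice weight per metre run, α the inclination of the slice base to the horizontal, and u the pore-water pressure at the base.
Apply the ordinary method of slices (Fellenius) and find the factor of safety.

Ordinary method of slices: FS = Σ[c'·Δl_i + (W_i cosα_i − u_i·Δl_i)·tanφ'] / Σ W_i sinα_i, with Δl_i = b_i / cosα_i.
Slice 1: Δl = 3.2/cos9.8° = 3.247 m; N'_1 = 101·cos9.8° − 9·3.247 = 70.3; c'Δl = 20.46; W sinα = 17.2
Slice 2: Δl = 1.2/cos35.9° = 1.481 m; N'_2 = 52·cos35.9° − 5·1.481 = 34.7; c'Δl = 9.33; W sinα = 30.5
Slice 3: Δl = 1.2/cos54.4° = 2.061 m; N'_3 = 25·cos54.4° − 5·2.061 = 4.2; c'Δl = 12.99; W sinα = 20.3
Σc'Δl = 42.8 kN/m; ΣN' = 109.3 kN/m; ΣW sinα = 68.0 kN/m
Resisting = 42.8 + 109.3·tan33.8° = 42.8 + 73.1 = 115.9 kN/m
FS = 115.9 / 68.0 = 1.704

FS = 1.70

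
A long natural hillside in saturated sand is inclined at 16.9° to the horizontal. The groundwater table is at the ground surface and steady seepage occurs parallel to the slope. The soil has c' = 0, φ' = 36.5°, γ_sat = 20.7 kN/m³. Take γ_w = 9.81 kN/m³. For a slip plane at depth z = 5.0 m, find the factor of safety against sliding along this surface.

With seepage parallel to the slope and the water table at the surface, the effective normal stress on the slip plane uses the buoyant unit weight γ' = γ_sat − γ_w while the driving shear stress uses γ_sat:
FS = [c' + γ' z cos²β tanφ'] / [γ_sat z sinβ cosβ]
(For c' = 0 this reduces to FS = (γ'/γ_sat)·tanφ'/tanβ.)
γ' = 20.7 − 9.81 = 10.89 kN/m³
Numerator = 0.0 + 10.89·5.0·cos²16.9°·tan36.5° = 0.0 + 10.89·5.0·0.9155·0.7400 = 36.886 kPa
Denominator = 20.7·5.0·sin16.9°·cos16.9° = 20.7·5.0·0.2907·0.9568 = 28.788 kPa
FS = 36.886 / 28.788 = 1.281

FS = 1.28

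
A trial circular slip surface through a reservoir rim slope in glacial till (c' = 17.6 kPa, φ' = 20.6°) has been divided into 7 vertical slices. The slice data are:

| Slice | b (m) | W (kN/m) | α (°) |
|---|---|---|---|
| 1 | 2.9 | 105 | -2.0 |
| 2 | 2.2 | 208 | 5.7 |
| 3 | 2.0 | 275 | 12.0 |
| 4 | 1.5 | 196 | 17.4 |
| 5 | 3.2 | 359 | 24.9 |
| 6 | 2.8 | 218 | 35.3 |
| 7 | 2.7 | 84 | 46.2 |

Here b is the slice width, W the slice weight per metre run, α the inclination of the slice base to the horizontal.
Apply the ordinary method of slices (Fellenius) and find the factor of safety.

FS = 1.79

Ordinary method of slices: FS = Σ[c'·Δl_i + (W_i cosα_i)·tanφ'] / Σ W_i sinα_i, with Δl_i = b_i / cosα_i.
Slice 1: Δl = 2.9/cos(-2.0°) = 2.902 m; N'_1 = 105·cos(-2.0°) = 104.9; c'Δl = 51.07; W sinα = -3.7
Slice 2: Δl = 2.2/cos5.7° = 2.211 m; N'_2 = 208·cos5.7° = 207.0; c'Δl = 38.91; W sinα = 20.7
Slice 3: Δl = 2.0/cos12.0° = 2.045 m; N'_3 = 275·cos12.0° = 269.0; c'Δl = 35.99; W sinα = 57.2
Slice 4: Δl = 1.5/cos17.4° = 1.572 m; N'_4 = 196·cos17.4° = 187.0; c'Δl = 27.67; W sinα = 58.6
Slice 5: Δl = 3.2/cos24.9° = 3.528 m; N'_5 = 359·cos24.9° = 325.6; c'Δl = 62.09; W sinα = 151.2
Slice 6: Δl = 2.8/cos35.3° = 3.431 m; N'_6 = 218·cos35.3° = 177.9; c'Δl = 60.38; W sinα = 126.0
Slice 7: Δl = 2.7/cos46.2° = 3.901 m; N'_7 = 84·cos46.2° = 58.1; c'Δl = 68.66; W sinα = 60.6
Σc'Δl = 344.8 kN/m; ΣN' = 1329.6 kN/m; ΣW sinα = 470.5 kN/m
Resisting = 344.8 + 1329.6·tan20.6° = 344.8 + 499.8 = 844.5 kN/m
FS = 844.5 / 470.5 = 1.795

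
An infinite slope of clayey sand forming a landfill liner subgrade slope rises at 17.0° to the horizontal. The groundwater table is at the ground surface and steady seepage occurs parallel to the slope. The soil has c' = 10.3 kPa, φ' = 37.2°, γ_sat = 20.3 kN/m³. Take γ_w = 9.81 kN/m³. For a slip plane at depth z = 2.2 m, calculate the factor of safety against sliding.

With seepage parallel to the slope and the water table at the surface, the effective normal stress on the slip plane uses the buoyant unit weight γ' = γ_sat − γ_w while the driving shear stress uses γ_sat:
FS = [c' + γ' z cos²β tanφ'] / [γ_sat z sinβ cosβ]
γ' = 20.3 − 9.81 = 10.49 kN/m³
Numerator = 10.3 + 10.49·2.2·cos²17.0°·tan37.2° = 10.3 + 10.49·2.2·0.9145·0.7590 = 26.320 kPa
Denominator = 20.3·2.2·sin17.0°·cos17.0° = 20.3·2.2·0.2924·0.9563 = 12.487 kPa
FS = 26.320 / 12.487 = 2.108

FS = 2.11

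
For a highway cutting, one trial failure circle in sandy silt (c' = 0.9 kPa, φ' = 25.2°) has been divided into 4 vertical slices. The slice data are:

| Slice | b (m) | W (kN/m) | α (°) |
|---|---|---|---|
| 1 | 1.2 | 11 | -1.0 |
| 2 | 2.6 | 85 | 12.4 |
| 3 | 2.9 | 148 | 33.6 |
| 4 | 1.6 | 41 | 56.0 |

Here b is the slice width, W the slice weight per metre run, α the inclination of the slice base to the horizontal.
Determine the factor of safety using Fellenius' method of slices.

Ordinary method of slices: FS = Σ[c'·Δl_i + (W_i cosα_i)·tanφ'] / Σ W_i sinα_i, with Δl_i = b_i / cosα_i.
Slice 1: Δl = 1.2/cos(-1.0°) = 1.200 m; N'_1 = 11·cos(-1.0°) = 11.0; c'Δl = 1.08; W sinα = -0.2
Slice 2: Δl = 2.6/cos12.4° = 2.662 m; N'_2 = 85·cos12.4° = 83.0; c'Δl = 2.40; W sinα = 18.3
Slice 3: Δl = 2.9/cos33.6° = 3.482 m; N'_3 = 148·cos33.6° = 123.3; c'Δl = 3.13; W sinα = 81.9
Slice 4: Δl = 1.6/cos56.0° = 2.861 m; N'_4 = 41·cos56.0° = 22.9; c'Δl = 2.58; W sinα = 34.0
Σc'Δl = 9.2 kN/m; ΣN' = 240.2 kN/m; ΣW sinα = 134.0 kN/m
Resisting = 9.2 + 240.2·tan25.2° = 9.2 + 113.0 = 122.2 kN/m
FS = 122.2 / 134.0 = 0.912

FS = 0.91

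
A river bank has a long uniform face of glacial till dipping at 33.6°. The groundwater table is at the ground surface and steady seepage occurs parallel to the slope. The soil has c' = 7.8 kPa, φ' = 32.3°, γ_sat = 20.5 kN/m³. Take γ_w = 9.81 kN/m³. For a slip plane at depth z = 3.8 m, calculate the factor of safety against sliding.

FS = 0.71

With seepage parallel to the slope and the water table at the surface, the effective normal stress on the slip plane uses the buoyant unit weight γ' = γ_sat − γ_w while the driving shear stress uses γ_sat:
FS = [c' + γ' z cos²β tanφ'] / [γ_sat z sinβ cosβ]
γ' = 20.5 − 9.81 = 10.69 kN/m³
Numerator = 7.8 + 10.69·3.8·cos²33.6°·tan32.3° = 7.8 + 10.69·3.8·0.6938·0.6322 = 25.616 kPa
Denominator = 20.5·3.8·sin33.6°·cos33.6° = 20.5·3.8·0.5534·0.8329 = 35.907 kPa
FS = 25.616 / 35.907 = 0.713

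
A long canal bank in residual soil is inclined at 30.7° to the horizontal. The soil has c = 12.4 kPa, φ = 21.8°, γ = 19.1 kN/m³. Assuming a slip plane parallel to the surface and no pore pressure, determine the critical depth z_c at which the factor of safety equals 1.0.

Setting FS = 1.00 in FS = [c + γz cos²β tanφ] / [γz sinβ cosβ] and solving for z:
z = c / [γ cosβ (FS·sinβ − cosβ·tanφ)]
  = 12.4 / [19.1·cos30.7°·(1.00·sin30.7° − cos30.7°·tan21.8°)]
  = 12.4 / [19.1·0.8599·(1.00·0.5105 − 0.8599·0.4000)]
  = 12.4 / 2.7365 = 4.531 m

z_c = 4.53 m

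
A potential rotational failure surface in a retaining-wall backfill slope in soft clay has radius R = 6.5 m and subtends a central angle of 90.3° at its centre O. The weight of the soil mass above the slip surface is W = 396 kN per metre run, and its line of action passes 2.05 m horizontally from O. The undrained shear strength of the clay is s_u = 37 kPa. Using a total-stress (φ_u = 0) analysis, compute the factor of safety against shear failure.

Taking moments about the centre O, the resisting moment is provided by the undrained shear strength acting along the arc:
Arc length L_a = R·θ = 6.5·(90.3°·π/180) = 6.5·1.5760 = 10.24 m
M_R = s_u·L_a·R = 37·10.24·6.5 = 2463.7 kN·m/m
M_D = W·d = 396·2.05 = 811.8 kN·m/m
FS = M_R / M_D = 2463.7 / 811.8 = 3.035

FS = 3.03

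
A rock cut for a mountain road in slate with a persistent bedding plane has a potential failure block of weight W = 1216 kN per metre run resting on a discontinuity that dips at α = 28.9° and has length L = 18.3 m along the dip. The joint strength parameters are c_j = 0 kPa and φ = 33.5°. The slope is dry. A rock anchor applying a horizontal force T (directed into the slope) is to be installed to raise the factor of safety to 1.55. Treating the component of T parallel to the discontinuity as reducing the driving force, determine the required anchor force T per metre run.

T = 123 kN/m

Resolving forces along and normal to the sliding plane, with the horizontal anchor force T adding T·sinα to the effective normal force and T·cosα acting up the plane against the driving force:
FS = [c_jL + (W cosα + T sinα) tanφ] / [W sinα − T cosα]
Without the anchor: N' = 1064.6 kN/m, driving T_d = 587.7 kN/m, resisting R = 0·18.3 + 1064.6·tan33.5° = 704.6 kN/m, FS = 1.20.
Setting FS = 1.55 and solving for T:
1.55·(587.7 − T cos28.9°) = 704.6 + T sin28.9°·tan33.5°
T·(sin28.9°·tan33.5° + 1.55·cos28.9°) = 1.55·587.7 − 704.6
T·(0.4833·0.6619 + 1.55·0.8755) = 910.9 − 704.6 = 206.3
T·1.6768 = 206.3
T = 123.0 kN/m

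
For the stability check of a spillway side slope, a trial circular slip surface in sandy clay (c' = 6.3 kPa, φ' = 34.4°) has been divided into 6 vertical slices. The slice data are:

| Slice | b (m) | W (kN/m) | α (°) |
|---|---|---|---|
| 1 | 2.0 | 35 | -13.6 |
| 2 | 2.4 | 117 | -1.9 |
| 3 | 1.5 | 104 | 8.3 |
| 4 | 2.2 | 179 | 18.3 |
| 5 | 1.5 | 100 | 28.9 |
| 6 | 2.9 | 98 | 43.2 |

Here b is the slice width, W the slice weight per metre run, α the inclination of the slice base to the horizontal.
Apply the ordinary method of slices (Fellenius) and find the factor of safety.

Ordinary method of slices: FS = Σ[c'·Δl_i + (W_i cosα_i)·tanφ'] / Σ W_i sinα_i, with Δl_i = b_i / cosα_i.
Slice 1: Δl = 2.0/cos(-13.6°) = 2.058 m; N'_1 = 35·cos(-13.6°) = 34.0; c'Δl = 12.96; W sinα = -8.2
Slice 2: Δl = 2.4/cos(-1.9°) = 2.401 m; N'_2 = 117·cos(-1.9°) = 116.9; c'Δl = 15.13; W sinα = -3.9
Slice 3: Δl = 1.5/cos8.3° = 1.516 m; N'_3 = 104·cos8.3° = 102.9; c'Δl = 9.55; W sinα = 15.0
Slice 4: Δl = 2.2/cos18.3° = 2.317 m; N'_4 = 179·cos18.3° = 169.9; c'Δl = 14.60; W sinα = 56.2
Slice 5: Δl = 1.5/cos28.9° = 1.713 m; N'_5 = 100·cos28.9° = 87.5; c'Δl = 10.79; W sinα = 48.3
Slice 6: Δl = 2.9/cos43.2° = 3.978 m; N'_6 = 98·cos43.2° = 71.4; c'Δl = 25.06; W sinα = 67.1
Σc'Δl = 88.1 kN/m; ΣN' = 582.8 kN/m; ΣW sinα = 174.5 kN/m
Resisting = 88.1 + 582.8·tan34.4° = 88.1 + 399.0 = 487.1 kN/m
FS = 487.1 / 174.5 = 2.791

FS = 2.79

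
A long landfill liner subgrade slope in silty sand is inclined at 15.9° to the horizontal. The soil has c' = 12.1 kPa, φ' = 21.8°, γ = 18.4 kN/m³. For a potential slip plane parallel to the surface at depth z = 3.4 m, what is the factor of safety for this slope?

FS = 2.14

For an infinite slope with a slip plane parallel to the surface (no pore pressure): FS = [c' + γz cos²β tanφ'] / [γz sinβ cosβ].
γz = 18.4·3.4 = 62.56 kN/m²
Numerator = 12.1 + 62.56·cos²15.9°·tan21.8° = 12.1 + 62.56·0.9249·0.4000 = 35.244 kPa
Denominator = 62.56·sin15.9°·cos15.9° = 62.56·0.2740·0.9617 = 16.483 kPa
FS = 35.244 / 16.483 = 2.138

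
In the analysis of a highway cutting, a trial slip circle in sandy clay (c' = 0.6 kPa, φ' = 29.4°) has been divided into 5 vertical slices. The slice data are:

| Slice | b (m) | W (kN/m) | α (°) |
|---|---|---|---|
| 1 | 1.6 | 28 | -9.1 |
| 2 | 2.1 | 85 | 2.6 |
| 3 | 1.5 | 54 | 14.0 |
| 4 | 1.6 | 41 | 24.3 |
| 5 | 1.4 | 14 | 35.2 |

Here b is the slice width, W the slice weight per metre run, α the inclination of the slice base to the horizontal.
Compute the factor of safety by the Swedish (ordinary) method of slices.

Ordinary method of slices: FS = Σ[c'·Δl_i + (W_i cosα_i)·tanφ'] / Σ W_i sinα_i, with Δl_i = b_i / cosα_i.
Slice 1: Δl = 1.6/cos(-9.1°) = 1.620 m; N'_1 = 28·cos(-9.1°) = 27.6; c'Δl = 0.97; W sinα = -4.4
Slice 2: Δl = 2.1/cos2.6° = 2.102 m; N'_2 = 85·cos2.6° = 84.9; c'Δl = 1.26; W sinα = 3.9
Slice 3: Δl = 1.5/cos14.0° = 1.546 m; N'_3 = 54·cos14.0° = 52.4; c'Δl = 0.93; W sinα = 13.1
Slice 4: Δl = 1.6/cos24.3° = 1.756 m; N'_4 = 41·cos24.3° = 37.4; c'Δl = 1.05; W sinα = 16.9
Slice 5: Δl = 1.4/cos35.2° = 1.713 m; N'_5 = 14·cos35.2° = 11.4; c'Δl = 1.03; W sinα = 8.1
Σc'Δl = 5.2 kN/m; ΣN' = 213.8 kN/m; ΣW sinα = 37.4 kN/m
Resisting = 5.2 + 213.8·tan29.4° = 5.2 + 120.4 = 125.7 kN/m
FS = 125.7 / 37.4 = 3.358

FS = 3.36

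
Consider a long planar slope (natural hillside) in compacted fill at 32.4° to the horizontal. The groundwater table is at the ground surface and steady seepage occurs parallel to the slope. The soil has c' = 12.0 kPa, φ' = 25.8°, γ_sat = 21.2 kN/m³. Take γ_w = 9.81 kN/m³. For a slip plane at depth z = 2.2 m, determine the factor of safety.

FS = 0.98

With seepage parallel to the slope and the water table at the surface, the effective normal stress on the slip plane uses the buoyant unit weight γ' = γ_sat − γ_w while the driving shear stress uses γ_sat:
FS = [c' + γ' z cos²β tanφ'] / [γ_sat z sinβ cosβ]
γ' = 21.2 − 9.81 = 11.39 kN/m³
Numerator = 12.0 + 11.39·2.2·cos²32.4°·tan25.8° = 12.0 + 11.39·2.2·0.7129·0.4834 = 20.636 kPa
Denominator = 21.2·2.2·sin32.4°·cos32.4° = 21.2·2.2·0.5358·0.8443 = 21.101 kPa
FS = 20.636 / 21.101 = 0.978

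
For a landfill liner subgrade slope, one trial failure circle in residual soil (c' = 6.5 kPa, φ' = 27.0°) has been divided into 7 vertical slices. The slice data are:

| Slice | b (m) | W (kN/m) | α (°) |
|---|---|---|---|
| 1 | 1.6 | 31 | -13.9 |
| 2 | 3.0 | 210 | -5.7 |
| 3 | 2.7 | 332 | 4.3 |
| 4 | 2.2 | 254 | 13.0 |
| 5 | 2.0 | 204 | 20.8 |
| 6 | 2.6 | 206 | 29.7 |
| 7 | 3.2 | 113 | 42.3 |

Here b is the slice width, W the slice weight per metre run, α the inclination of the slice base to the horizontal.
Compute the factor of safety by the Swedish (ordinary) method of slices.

FS = 2.54

Ordinary method of slices: FS = Σ[c'·Δl_i + (W_i cosα_i)·tanφ'] / Σ W_i sinα_i, with Δl_i = b_i / cosα_i.
Slice 1: Δl = 1.6/cos(-13.9°) = 1.648 m; N'_1 = 31·cos(-13.9°) = 30.1; c'Δl = 10.71; W sinα = -7.4
Slice 2: Δl = 3.0/cos(-5.7°) = 3.015 m; N'_2 = 210·cos(-5.7°) = 209.0; c'Δl = 19.60; W sinα = -20.9
Slice 3: Δl = 2.7/cos4.3° = 2.708 m; N'_3 = 332·cos4.3° = 331.1; c'Δl = 17.60; W sinα = 24.9
Slice 4: Δl = 2.2/cos13.0° = 2.258 m; N'_4 = 254·cos13.0° = 247.5; c'Δl = 14.68; W sinα = 57.1
Slice 5: Δl = 2.0/cos20.8° = 2.139 m; N'_5 = 204·cos20.8° = 190.7; c'Δl = 13.91; W sinα = 72.4
Slice 6: Δl = 2.6/cos29.7° = 2.993 m; N'_6 = 206·cos29.7° = 178.9; c'Δl = 19.46; W sinα = 102.1
Slice 7: Δl = 3.2/cos42.3° = 4.326 m; N'_7 = 113·cos42.3° = 83.6; c'Δl = 28.12; W sinα = 76.1
Σc'Δl = 124.1 kN/m; ΣN' = 1270.8 kN/m; ΣW sinα = 304.3 kN/m
Resisting = 124.1 + 1270.8·tan27.0° = 124.1 + 647.5 = 771.6 kN/m
FS = 771.6 / 304.3 = 2.536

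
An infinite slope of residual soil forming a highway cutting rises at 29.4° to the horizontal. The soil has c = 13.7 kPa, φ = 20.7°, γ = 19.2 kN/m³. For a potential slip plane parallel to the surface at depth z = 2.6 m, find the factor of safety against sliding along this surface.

For an infinite slope with a slip plane parallel to the surface (no pore pressure): FS = [c + γz cos²β tanφ] / [γz sinβ cosβ].
γz = 19.2·2.6 = 49.92 kN/m²
Numerator = 13.7 + 49.92·cos²29.4°·tan20.7° = 13.7 + 49.92·0.7590·0.3779 = 28.017 kPa
Denominator = 49.92·sin29.4°·cos29.4° = 49.92·0.4909·0.8712 = 21.350 kPa
FS = 28.017 / 21.350 = 1.312

FS = 1.31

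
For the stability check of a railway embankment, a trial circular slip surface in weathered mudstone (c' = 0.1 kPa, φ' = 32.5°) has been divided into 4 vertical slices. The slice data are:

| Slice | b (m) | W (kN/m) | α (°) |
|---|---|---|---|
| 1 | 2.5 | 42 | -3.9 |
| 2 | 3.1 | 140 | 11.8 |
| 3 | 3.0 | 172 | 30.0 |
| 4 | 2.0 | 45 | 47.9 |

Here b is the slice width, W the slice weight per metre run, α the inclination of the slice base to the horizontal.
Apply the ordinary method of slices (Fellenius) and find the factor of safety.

FS = 1.58

Ordinary method of slices: FS = Σ[c'·Δl_i + (W_i cosα_i)·tanφ'] / Σ W_i sinα_i, with Δl_i = b_i / cosα_i.
Slice 1: Δl = 2.5/cos(-3.9°) = 2.506 m; N'_1 = 42·cos(-3.9°) = 41.9; c'Δl = 0.25; W sinα = -2.9
Slice 2: Δl = 3.1/cos11.8° = 3.167 m; N'_2 = 140·cos11.8° = 137.0; c'Δl = 0.32; W sinα = 28.6
Slice 3: Δl = 3.0/cos30.0° = 3.464 m; N'_3 = 172·cos30.0° = 149.0; c'Δl = 0.35; W sinα = 86.0
Slice 4: Δl = 2.0/cos47.9° = 2.983 m; N'_4 = 45·cos47.9° = 30.2; c'Δl = 0.30; W sinα = 33.4
Σc'Δl = 1.2 kN/m; ΣN' = 358.1 kN/m; ΣW sinα = 145.2 kN/m
Resisting = 1.2 + 358.1·tan32.5° = 1.2 + 228.1 = 229.3 kN/m
FS = 229.3 / 145.2 = 1.580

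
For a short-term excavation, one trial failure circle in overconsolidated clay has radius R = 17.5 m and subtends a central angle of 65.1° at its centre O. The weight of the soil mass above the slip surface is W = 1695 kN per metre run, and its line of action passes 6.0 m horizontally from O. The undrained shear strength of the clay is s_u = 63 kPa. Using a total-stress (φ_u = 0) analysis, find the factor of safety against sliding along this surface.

Taking moments about the centre O, the resisting moment is provided by the undrained shear strength acting along the arc:
Arc length L_a = R·θ = 17.5·(65.1°·π/180) = 17.5·1.1362 = 19.88 m
M_R = s_u·L_a·R = 63·19.88·17.5 = 21921.7 kN·m/m
M_D = W·d = 1695·6.0 = 10170.0 kN·m/m
FS = M_R / M_D = 21921.7 / 10170.0 = 2.156

FS = 2.16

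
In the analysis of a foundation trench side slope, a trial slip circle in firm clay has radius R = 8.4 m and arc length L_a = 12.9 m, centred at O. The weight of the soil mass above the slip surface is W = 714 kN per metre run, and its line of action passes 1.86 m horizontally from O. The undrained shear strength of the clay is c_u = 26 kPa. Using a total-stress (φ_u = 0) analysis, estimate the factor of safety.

FS = 2.12

Taking moments about the centre O, the resisting moment is provided by the undrained shear strength acting along the arc:
M_R = c_u·L_a·R = 26·12.90·8.4 = 2817.4 kN·m/m
M_D = W·d = 714·1.86 = 1328.0 kN·m/m
FS = M_R / M_D = 2817.4 / 1328.0 = 2.121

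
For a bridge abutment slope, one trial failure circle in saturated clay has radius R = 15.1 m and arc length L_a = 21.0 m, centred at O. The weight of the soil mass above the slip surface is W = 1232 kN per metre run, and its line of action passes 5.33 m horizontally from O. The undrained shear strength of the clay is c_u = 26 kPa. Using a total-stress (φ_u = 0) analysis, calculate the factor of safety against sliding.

Taking moments about the centre O, the resisting moment is provided by the undrained shear strength acting along the arc:
M_R = c_u·L_a·R = 26·21.00·15.1 = 8244.6 kN·m/m
M_D = W·d = 1232·5.33 = 6566.6 kN·m/m
FS = M_R / M_D = 8244.6 / 6566.6 = 1.256

FS = 1.26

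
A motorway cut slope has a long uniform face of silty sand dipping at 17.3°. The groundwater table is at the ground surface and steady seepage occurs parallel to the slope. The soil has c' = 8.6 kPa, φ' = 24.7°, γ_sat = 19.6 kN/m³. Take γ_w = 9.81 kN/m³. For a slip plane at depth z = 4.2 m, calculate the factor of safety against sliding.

FS = 1.11

With seepage parallel to the slope and the water table at the surface, the effective normal stress on the slip plane uses the buoyant unit weight γ' = γ_sat − γ_w while the driving shear stress uses γ_sat:
FS = [c' + γ' z cos²β tanφ'] / [γ_sat z sinβ cosβ]
γ' = 19.6 − 9.81 = 9.79 kN/m³
Numerator = 8.6 + 9.79·4.2·cos²17.3°·tan24.7° = 8.6 + 9.79·4.2·0.9116·0.4599 = 25.840 kPa
Denominator = 19.6·4.2·sin17.3°·cos17.3° = 19.6·4.2·0.2974·0.9548 = 23.372 kPa
FS = 25.840 / 23.372 = 1.106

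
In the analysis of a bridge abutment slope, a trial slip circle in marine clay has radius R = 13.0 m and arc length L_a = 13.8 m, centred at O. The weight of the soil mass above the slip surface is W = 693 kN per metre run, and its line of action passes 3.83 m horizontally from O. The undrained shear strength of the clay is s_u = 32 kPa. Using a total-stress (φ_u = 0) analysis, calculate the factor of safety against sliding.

FS = 2.16

Taking moments about the centre O, the resisting moment is provided by the undrained shear strength acting along the arc:
M_R = s_u·L_a·R = 32·13.80·13.0 = 5740.8 kN·m/m
M_D = W·d = 693·3.83 = 2654.2 kN·m/m
FS = M_R / M_D = 5740.8 / 2654.2 = 2.163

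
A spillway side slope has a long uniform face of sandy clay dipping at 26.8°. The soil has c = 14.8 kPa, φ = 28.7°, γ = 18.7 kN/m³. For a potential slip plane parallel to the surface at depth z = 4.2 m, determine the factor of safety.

For an infinite slope with a slip plane parallel to the surface (no pore pressure): FS = [c + γz cos²β tanφ] / [γz sinβ cosβ].
γz = 18.7·4.2 = 78.54 kN/m²
Numerator = 14.8 + 78.54·cos²26.8°·tan28.7° = 14.8 + 78.54·0.7967·0.5475 = 49.058 kPa
Denominator = 78.54·sin26.8°·cos26.8° = 78.54·0.4509·0.8926 = 31.608 kPa
FS = 49.058 / 31.608 = 1.552

FS = 1.55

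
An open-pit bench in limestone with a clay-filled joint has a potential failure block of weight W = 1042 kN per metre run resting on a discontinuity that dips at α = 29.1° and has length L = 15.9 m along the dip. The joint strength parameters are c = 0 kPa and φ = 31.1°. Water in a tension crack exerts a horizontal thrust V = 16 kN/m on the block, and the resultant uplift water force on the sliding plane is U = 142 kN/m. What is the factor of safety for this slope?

FS = 0.88

Resolving the block weight along and normal to the plane and applying the Mohr–Coulomb strength on the joint:
N' = W cosα − U − V sinα = 1042·cos29.1° − 142 − 16·sin29.1° = 760.7 kN/m
Driving force T = W sinα + V cosα = 1042·sin29.1° + 16·cos29.1° = 520.7 kN/m
Resisting force R = c·L + N'·tanφ = 0·15.9 + 760.7·tan31.1° = 0.0 + 458.9 = 458.9 kN/m
FS = R / T = 458.9 / 520.7 = 0.881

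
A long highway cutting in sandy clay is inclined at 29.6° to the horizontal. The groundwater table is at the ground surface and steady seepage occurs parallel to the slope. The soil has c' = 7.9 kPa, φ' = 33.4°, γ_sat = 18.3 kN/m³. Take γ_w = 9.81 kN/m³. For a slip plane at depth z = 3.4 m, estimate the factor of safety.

With seepage parallel to the slope and the water table at the surface, the effective normal stress on the slip plane uses the buoyant unit weight γ' = γ_sat − γ_w while the driving shear stress uses γ_sat:
FS = [c' + γ' z cos²β tanφ'] / [γ_sat z sinβ cosβ]
γ' = 18.3 − 9.81 = 8.49 kN/m³
Numerator = 7.9 + 8.49·3.4·cos²29.6°·tan33.4° = 7.9 + 8.49·3.4·0.7560·0.6594 = 22.290 kPa
Denominator = 18.3·3.4·sin29.6°·cos29.6° = 18.3·3.4·0.4939·0.8695 = 26.722 kPa
FS = 22.290 / 26.722 = 0.834

FS = 0.83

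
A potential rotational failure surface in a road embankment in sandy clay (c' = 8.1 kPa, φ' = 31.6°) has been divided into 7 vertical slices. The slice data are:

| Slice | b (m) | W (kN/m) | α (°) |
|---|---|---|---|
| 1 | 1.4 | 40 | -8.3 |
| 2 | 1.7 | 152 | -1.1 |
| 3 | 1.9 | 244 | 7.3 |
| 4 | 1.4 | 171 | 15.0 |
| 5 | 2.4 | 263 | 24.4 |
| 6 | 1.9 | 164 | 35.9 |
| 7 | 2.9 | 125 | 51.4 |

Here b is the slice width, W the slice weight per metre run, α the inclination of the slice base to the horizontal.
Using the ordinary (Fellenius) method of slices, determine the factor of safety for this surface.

Ordinary method of slices: FS = Σ[c'·Δl_i + (W_i cosα_i)·tanφ'] / Σ W_i sinα_i, with Δl_i = b_i / cosα_i.
Slice 1: Δl = 1.4/cos(-8.3°) = 1.415 m; N'_1 = 40·cos(-8.3°) = 39.6; c'Δl = 11.46; W sinα = -5.8
Slice 2: Δl = 1.7/cos(-1.1°) = 1.700 m; N'_2 = 152·cos(-1.1°) = 152.0; c'Δl = 13.77; W sinα = -2.9
Slice 3: Δl = 1.9/cos7.3° = 1.916 m; N'_3 = 244·cos7.3° = 242.0; c'Δl = 15.52; W sinα = 31.0
Slice 4: Δl = 1.4/cos15.0° = 1.449 m; N'_4 = 171·cos15.0° = 165.2; c'Δl = 11.74; W sinα = 44.3
Slice 5: Δl = 2.4/cos24.4° = 2.635 m; N'_5 = 263·cos24.4° = 239.5; c'Δl = 21.35; W sinα = 108.6
Slice 6: Δl = 1.9/cos35.9° = 2.346 m; N'_6 = 164·cos35.9° = 132.8; c'Δl = 19.00; W sinα = 96.2
Slice 7: Δl = 2.9/cos51.4° = 4.648 m; N'_7 = 125·cos51.4° = 78.0; c'Δl = 37.65; W sinα = 97.7
Σc'Δl = 130.5 kN/m; ΣN' = 1049.1 kN/m; ΣW sinα = 369.1 kN/m
Resisting = 130.5 + 1049.1·tan31.6° = 130.5 + 645.4 = 775.9 kN/m
FS = 775.9 / 369.1 = 2.102

FS = 2.10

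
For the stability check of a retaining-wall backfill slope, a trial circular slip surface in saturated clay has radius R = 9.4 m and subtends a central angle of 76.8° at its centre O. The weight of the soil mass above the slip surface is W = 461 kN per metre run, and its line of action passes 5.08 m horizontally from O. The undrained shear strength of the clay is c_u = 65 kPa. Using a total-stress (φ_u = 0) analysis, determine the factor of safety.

FS = 3.29

Taking moments about the centre O, the resisting moment is provided by the undrained shear strength acting along the arc:
Arc length L_a = R·θ = 9.4·(76.8°·π/180) = 9.4·1.3404 = 12.60 m
M_R = c_u·L_a·R = 65·12.60·9.4 = 7698.5 kN·m/m
M_D = W·d = 461·5.08 = 2341.9 kN·m/m
FS = M_R / M_D = 7698.5 / 2341.9 = 3.287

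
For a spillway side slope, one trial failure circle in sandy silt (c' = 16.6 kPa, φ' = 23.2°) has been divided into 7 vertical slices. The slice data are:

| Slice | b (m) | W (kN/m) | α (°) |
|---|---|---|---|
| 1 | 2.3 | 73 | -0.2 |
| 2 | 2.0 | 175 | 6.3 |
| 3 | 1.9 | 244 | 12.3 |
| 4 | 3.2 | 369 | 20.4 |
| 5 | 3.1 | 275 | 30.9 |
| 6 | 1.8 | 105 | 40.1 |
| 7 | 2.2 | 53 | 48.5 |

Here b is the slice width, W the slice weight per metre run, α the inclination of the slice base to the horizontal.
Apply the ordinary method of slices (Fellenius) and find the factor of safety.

FS = 1.83

Ordinary method of slices: FS = Σ[c'·Δl_i + (W_i cosα_i)·tanφ'] / Σ W_i sinα_i, with Δl_i = b_i / cosα_i.
Slice 1: Δl = 2.3/cos(-0.2°) = 2.300 m; N'_1 = 73·cos(-0.2°) = 73.0; c'Δl = 38.18; W sinα = -0.3
Slice 2: Δl = 2.0/cos6.3° = 2.012 m; N'_2 = 175·cos6.3° = 173.9; c'Δl = 33.40; W sinα = 19.2
Slice 3: Δl = 1.9/cos12.3° = 1.945 m; N'_3 = 244·cos12.3° = 238.4; c'Δl = 32.28; W sinα = 52.0
Slice 4: Δl = 3.2/cos20.4° = 3.414 m; N'_4 = 369·cos20.4° = 345.9; c'Δl = 56.67; W sinα = 128.6
Slice 5: Δl = 3.1/cos30.9° = 3.613 m; N'_5 = 275·cos30.9° = 236.0; c'Δl = 59.97; W sinα = 141.2
Slice 6: Δl = 1.8/cos40.1° = 2.353 m; N'_6 = 105·cos40.1° = 80.3; c'Δl = 39.06; W sinα = 67.6
Slice 7: Δl = 2.2/cos48.5° = 3.320 m; N'_7 = 53·cos48.5° = 35.1; c'Δl = 55.11; W sinα = 39.7
Σc'Δl = 314.7 kN/m; ΣN' = 1182.6 kN/m; ΣW sinα = 448.1 kN/m
Resisting = 314.7 + 1182.6·tan23.2° = 314.7 + 506.9 = 821.6 kN/m
FS = 821.6 / 448.1 = 1.833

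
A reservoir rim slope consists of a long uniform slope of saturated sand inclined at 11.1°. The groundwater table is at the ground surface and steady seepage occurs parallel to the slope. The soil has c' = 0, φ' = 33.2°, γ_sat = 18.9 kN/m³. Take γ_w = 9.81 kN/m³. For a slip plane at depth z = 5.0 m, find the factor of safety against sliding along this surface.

FS = 1.60

With seepage parallel to the slope and the water table at the surface, the effective normal stress on the slip plane uses the buoyant unit weight γ' = γ_sat − γ_w while the driving shear stress uses γ_sat:
FS = [c' + γ' z cos²β tanφ'] / [γ_sat z sinβ cosβ]
(For c' = 0 this reduces to FS = (γ'/γ_sat)·tanφ'/tanβ.)
γ' = 18.9 − 9.81 = 9.09 kN/m³
Numerator = 0.0 + 9.09·5.0·cos²11.1°·tan33.2° = 0.0 + 9.09·5.0·0.9629·0.6544 = 28.639 kPa
Denominator = 18.9·5.0·sin11.1°·cos11.1° = 18.9·5.0·0.1925·0.9813 = 17.853 kPa
FS = 28.639 / 17.853 = 1.604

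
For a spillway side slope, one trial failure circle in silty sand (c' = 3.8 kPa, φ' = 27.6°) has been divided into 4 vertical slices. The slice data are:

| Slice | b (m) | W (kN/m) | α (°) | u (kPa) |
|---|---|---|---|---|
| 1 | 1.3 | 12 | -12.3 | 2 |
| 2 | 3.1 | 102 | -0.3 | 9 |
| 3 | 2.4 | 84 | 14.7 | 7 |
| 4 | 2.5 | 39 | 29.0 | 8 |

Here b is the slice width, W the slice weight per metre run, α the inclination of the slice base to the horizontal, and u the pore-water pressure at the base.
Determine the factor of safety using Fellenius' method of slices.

FS = 3.23

Ordinary method of slices: FS = Σ[c'·Δl_i + (W_i cosα_i − u_i·Δl_i)·tanφ'] / Σ W_i sinα_i, with Δl_i = b_i / cosα_i.
Slice 1: Δl = 1.3/cos(-12.3°) = 1.331 m; N'_1 = 12·cos(-12.3°) − 2·1.331 = 9.1; c'Δl = 5.06; W sinα = -2.6
Slice 2: Δl = 3.1/cos(-0.3°) = 3.100 m; N'_2 = 102·cos(-0.3°) − 9·3.100 = 74.1; c'Δl = 11.78; W sinα = -0.5
Slice 3: Δl = 2.4/cos14.7° = 2.481 m; N'_3 = 84·cos14.7° − 7·2.481 = 63.9; c'Δl = 9.43; W sinα = 21.3
Slice 4: Δl = 2.5/cos29.0° = 2.858 m; N'_4 = 39·cos29.0° − 8·2.858 = 11.2; c'Δl = 10.86; W sinα = 18.9
Σc'Δl = 37.1 kN/m; ΣN' = 158.3 kN/m; ΣW sinα = 37.1 kN/m
Resisting = 37.1 + 158.3·tan27.6° = 37.1 + 82.8 = 119.9 kN/m
FS = 119.9 / 37.1 = 3.228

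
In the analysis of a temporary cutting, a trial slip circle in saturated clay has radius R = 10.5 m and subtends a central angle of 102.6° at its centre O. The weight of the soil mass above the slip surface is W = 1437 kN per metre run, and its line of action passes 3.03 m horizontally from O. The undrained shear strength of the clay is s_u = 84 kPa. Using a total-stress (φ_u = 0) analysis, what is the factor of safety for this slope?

Taking moments about the centre O, the resisting moment is provided by the undrained shear strength acting along the arc:
Arc length L_a = R·θ = 10.5·(102.6°·π/180) = 10.5·1.7907 = 18.80 m
M_R = s_u·L_a·R = 84·18.80·10.5 = 16583.7 kN·m/m
M_D = W·d = 1437·3.03 = 4354.1 kN·m/m
FS = M_R / M_D = 16583.7 / 4354.1 = 3.809

FS = 3.81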